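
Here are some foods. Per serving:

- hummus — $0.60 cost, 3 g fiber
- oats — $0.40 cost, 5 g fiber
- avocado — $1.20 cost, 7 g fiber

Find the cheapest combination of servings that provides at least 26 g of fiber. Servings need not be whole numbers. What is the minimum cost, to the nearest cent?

Cost per g of fiber: oats $0.0800, avocado $0.1714, hummus $0.2000.
With no serving limits, use only oats: 26 g / 5 g = 5.2 servings × $0.40 = $2.08.

$2.08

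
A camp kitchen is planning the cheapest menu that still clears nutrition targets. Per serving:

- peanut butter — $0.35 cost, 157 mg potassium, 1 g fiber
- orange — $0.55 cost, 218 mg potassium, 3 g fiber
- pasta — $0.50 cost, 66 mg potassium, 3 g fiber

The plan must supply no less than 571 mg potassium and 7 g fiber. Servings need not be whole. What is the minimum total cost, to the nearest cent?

$1.41

With two linear requirements the optimum uses one or two foods; enumerate the corners.
peanut butter only: max(571/157, 7/1) = 7 servings → $2.45.
orange only: max(571/218, 7/3) = 2.619 servings → $1.44.
pasta only: max(571/66, 7/3) = 8.652 servings → $4.33.
peanut butter + orange with both tight: 0.7391 servings and 2.087 servings → $1.41.
peanut butter + pasta with both tight: 3.089 servings and 1.304 servings → $1.73.
orange + pasta with both targets exact would need a negative amount; discard.
Cheapest feasible corner: $1.41.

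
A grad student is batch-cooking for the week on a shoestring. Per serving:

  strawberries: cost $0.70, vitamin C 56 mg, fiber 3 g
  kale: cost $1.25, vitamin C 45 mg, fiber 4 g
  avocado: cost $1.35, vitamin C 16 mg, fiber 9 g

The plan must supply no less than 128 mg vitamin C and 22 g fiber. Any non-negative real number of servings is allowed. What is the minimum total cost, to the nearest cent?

The cheapest plan sits at a corner of the feasible region — with two constraints it uses at most two foods.
strawberries only: max(128/56, 22/3) = 7.333 servings → $5.13.
kale only: max(128/45, 22/4) = 5.5 servings → $6.88.
avocado only: max(128/16, 22/9) = 8 servings → $10.80.
strawberries + kale: the both-tight solution has a negative serving — not a feasible corner.
strawberries + avocado with both tight: 1.754 servings and 1.86 servings → $3.74.
kale + avocado with both tight: 2.346 servings and 1.402 servings → $4.82.
Cheapest feasible corner: $3.74.

$3.74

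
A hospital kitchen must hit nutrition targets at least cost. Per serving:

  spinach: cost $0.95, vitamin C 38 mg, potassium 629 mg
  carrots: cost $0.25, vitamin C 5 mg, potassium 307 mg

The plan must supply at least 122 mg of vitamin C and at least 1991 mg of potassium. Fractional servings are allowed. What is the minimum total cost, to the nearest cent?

$3.05

spinach only: max(122/38, 1991/629) = 3.211 servings → $3.05.
carrots only: max(122/5, 1991/307) = 24.4 servings → $6.10.
spinach + carrots: intersection lies outside the first quadrant.
So the least-cost plan costs $3.05.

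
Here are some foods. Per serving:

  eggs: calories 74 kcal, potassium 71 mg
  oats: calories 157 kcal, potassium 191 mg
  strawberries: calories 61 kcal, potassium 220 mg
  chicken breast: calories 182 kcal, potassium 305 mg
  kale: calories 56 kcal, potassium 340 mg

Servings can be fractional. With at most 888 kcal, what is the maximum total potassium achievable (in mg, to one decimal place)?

5391.4 mg

Potassium per kcal: kale 6.071, strawberries 3.607, chicken breast 1.676, oats 1.217, eggs 0.9595.
With no serving limits, spend the whole calories allowance on kale: 888 kcal / 56 kcal × 340 mg = 5391.4 mg.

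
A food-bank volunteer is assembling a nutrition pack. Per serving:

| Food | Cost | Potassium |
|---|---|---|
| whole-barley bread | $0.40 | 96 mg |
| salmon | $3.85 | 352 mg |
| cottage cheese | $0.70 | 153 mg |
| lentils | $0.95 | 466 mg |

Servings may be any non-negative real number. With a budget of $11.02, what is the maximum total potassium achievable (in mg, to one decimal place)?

5405.6 mg

Potassium per dollar: lentils 490.5, whole-barley bread 240, cottage cheese 218.6, salmon 91.43.
With no serving limits, spend the whole cost allowance on lentils: $11.02 / $0.95 × 466 mg = 5405.6 mg.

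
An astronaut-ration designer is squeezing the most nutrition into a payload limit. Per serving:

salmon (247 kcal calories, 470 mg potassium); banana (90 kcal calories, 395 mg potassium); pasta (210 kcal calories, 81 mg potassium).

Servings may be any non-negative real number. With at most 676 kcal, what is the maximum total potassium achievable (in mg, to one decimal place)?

Potassium per kcal: banana 4.389, salmon 1.903, pasta 0.3857.
With no serving limits, spend the whole calories allowance on banana: 676 kcal / 90 kcal × 395 mg = 2966.9 mg.

2966.9 mg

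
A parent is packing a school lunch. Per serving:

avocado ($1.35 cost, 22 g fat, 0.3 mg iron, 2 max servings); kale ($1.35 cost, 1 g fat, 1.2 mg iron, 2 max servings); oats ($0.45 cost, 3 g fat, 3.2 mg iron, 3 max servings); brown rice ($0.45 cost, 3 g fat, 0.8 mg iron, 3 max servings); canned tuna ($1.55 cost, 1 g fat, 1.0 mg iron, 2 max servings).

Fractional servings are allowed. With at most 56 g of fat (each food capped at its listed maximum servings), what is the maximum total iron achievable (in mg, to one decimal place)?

16.9 mg

Iron per g fat: kale 1.2, oats 1.067, canned tuna 1, brown rice 0.2667, avocado 0.01364.
Take 2 servings of kale: uses 2 g fat, +2.4 mg iron (running total 2.4 mg).
Take 3 servings of oats: uses 9 g fat, +9.6 mg iron (running total 12.0 mg).
Take 2 servings of canned tuna: uses 2 g fat, +2.0 mg iron (running total 14.0 mg).
Take 3 servings of brown rice: uses 9 g fat, +2.4 mg iron (running total 16.4 mg).
Take 1.545 servings of avocado: uses 34 g fat, +0.5 mg iron (running total 16.9 mg).
Filling greedily by iron-per-g fat is optimal for one linear limit, giving 16.9 mg.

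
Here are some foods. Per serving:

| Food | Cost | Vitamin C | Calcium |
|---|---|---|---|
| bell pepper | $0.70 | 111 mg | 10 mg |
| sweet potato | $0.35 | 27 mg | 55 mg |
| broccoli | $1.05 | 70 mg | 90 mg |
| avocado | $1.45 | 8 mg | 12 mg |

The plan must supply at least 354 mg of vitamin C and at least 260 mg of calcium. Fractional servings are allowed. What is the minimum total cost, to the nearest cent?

For a min-cost LP with two ≥-constraints, a basic feasible solution has at most two positive variables.
bell pepper only: max(354/111, 260/10) = 26 servings → $18.20.
sweet potato only: max(354/27, 260/55) = 13.11 servings → $4.59.
broccoli only: max(354/70, 260/90) = 5.057 servings → $5.31.
avocado only: max(354/8, 260/12) = 44.25 servings → $64.16.
bell pepper + sweet potato with both tight: 2.134 servings and 4.339 servings → $3.01.
bell pepper + broccoli with both tight: 1.47 servings and 2.726 servings → $3.89.
bell pepper + avocado with both tight: 1.732 servings and 20.22 servings → $30.54.
sweet potato + broccoli: intersection lies outside the first quadrant.
sweet potato + avocado: the both-tight solution has a negative serving — not a feasible corner.
broccoli + avocado: intersection lies outside the first quadrant.
The minimum over all feasible corners is $3.01.

$3.01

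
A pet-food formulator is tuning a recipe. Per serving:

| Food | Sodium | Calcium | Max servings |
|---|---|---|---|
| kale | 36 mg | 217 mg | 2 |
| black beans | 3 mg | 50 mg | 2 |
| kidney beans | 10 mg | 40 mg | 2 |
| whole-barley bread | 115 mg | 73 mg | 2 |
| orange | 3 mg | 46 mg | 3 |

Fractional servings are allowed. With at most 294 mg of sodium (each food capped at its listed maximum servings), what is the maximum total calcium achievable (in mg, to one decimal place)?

870.7 mg

Calcium per mg sodium: black beans 16.67, orange 15.33, kale 6.028, kidney beans 4, whole-barley bread 0.6348.
Take 2 servings of black beans: uses 6 mg sodium, +100.0 mg calcium (running total 100.0 mg).
Take 3 servings of orange: uses 9 mg sodium, +138.0 mg calcium (running total 238.0 mg).
Take 2 servings of kale: uses 72 mg sodium, +434.0 mg calcium (running total 672.0 mg).
Take 2 servings of kidney beans: uses 20 mg sodium, +80.0 mg calcium (running total 752.0 mg).
Take 1.626 servings of whole-barley bread: uses 187 mg sodium, +118.7 mg calcium (running total 870.7 mg).
Greedy by best ratio exhausts the sodium allowance optimally: 870.7 mg.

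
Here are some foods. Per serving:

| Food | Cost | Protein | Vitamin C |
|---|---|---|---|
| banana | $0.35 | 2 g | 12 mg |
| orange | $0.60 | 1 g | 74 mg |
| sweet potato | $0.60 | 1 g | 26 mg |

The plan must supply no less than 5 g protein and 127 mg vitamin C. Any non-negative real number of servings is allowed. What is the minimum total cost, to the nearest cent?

For a min-cost LP with two ≥-constraints, a basic feasible solution has at most two positive variables.
banana only: max(5/2, 127/12) = 10.58 servings → $3.70.
orange only: max(5/1, 127/74) = 5 servings → $3.00.
sweet potato only: max(5/1, 127/26) = 5 servings → $3.00.
banana + orange with both tight: 1.787 servings and 1.426 servings → $1.48.
banana + sweet potato with both tight: 0.075 servings and 4.85 servings → $2.94.
orange + sweet potato with both targets exact would need a negative amount; discard.
Cheapest feasible corner: $1.48.

$1.48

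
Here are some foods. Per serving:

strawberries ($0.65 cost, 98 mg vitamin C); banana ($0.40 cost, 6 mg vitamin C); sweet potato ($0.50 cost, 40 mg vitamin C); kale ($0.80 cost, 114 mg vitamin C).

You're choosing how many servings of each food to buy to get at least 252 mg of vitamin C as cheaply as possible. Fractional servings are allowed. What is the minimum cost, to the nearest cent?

Cost per mg of vitamin C: strawberries $0.0066, kale $0.0070, sweet potato $0.0125, banana $0.0667.
With no serving limits, use only strawberries: 252 mg / 98 mg = 2.571 servings × $0.65 = $1.67.

$1.67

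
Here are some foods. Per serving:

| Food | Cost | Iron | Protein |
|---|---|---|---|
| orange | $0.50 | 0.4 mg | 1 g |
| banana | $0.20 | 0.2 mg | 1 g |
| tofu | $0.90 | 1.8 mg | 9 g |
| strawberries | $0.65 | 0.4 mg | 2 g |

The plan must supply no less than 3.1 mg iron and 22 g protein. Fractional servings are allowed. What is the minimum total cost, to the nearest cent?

At the optimum either one food covers both requirements or two foods hit both targets exactly; no other combination can be cheaper.
orange only: max(3.1/0.4, 22/1) = 22 servings → $11.00.
banana only: max(3.1/0.2, 22/1) = 22 servings → $4.40.
tofu only: max(3.1/1.8, 22/9) = 2.444 servings → $2.20.
strawberries only: max(3.1/0.4, 22/2) = 11 servings → $7.15.
orange + banana: intersection lies outside the first quadrant.
orange + tofu: the both-tight solution has a negative serving — not a feasible corner.
orange + strawberries: the both-tight solution has a negative serving — not a feasible corner.
banana + tofu (both tight): parallel constraints — no distinct corner.
banana + strawberries (both tight): parallel constraints — no distinct corner.
tofu + strawberries (both tight): parallel constraints — no distinct corner.
The minimum over all feasible corners is $2.20.

$2.20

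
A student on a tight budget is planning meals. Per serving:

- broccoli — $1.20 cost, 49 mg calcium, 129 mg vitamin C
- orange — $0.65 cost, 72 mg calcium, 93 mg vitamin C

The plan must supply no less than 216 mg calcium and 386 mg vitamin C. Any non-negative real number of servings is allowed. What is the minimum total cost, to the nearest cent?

A basic optimal solution has at most two foods positive. Try each food alone and each pair with both targets met exactly.
broccoli only: max(216/49, 386/129) = 4.408 servings → $5.29.
orange only: max(216/72, 386/93) = 4.151 servings → $2.70.
broccoli + orange with both tight: 1.628 servings and 1.892 servings → $3.18.
Cheapest feasible corner: $2.70.

$2.70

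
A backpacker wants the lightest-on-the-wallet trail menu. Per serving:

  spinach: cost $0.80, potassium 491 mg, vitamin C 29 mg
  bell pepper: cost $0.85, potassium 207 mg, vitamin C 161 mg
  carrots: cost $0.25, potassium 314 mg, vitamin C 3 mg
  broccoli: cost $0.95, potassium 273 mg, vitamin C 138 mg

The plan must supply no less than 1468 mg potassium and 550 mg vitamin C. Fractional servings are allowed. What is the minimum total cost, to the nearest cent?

$3.48

Two binding constraints pin down two serving amounts, so the optimal mix uses at most two foods. The candidates are each food alone (scaled to the tighter of potassium/vitamin C) and each pair with both constraints tight.
spinach only: max(1468/491, 550/29) = 18.97 servings → $15.17.
bell pepper only: max(1468/207, 550/161) = 7.092 servings → $6.03.
carrots only: max(1468/314, 550/3) = 183.3 servings → $45.83.
broccoli only: max(1468/273, 550/138) = 5.377 servings → $5.11.
spinach + bell pepper with both tight: 1.677 servings and 3.114 servings → $3.99.
spinach + carrots with both targets exact would need a negative amount; discard.
spinach + broccoli with both tight: 0.8762 servings and 3.801 servings → $4.31.
bell pepper + carrots with both tight: 3.37 servings and 2.453 servings → $3.48.
bell pepper + broccoli: intersection lies outside the first quadrant.
carrots + broccoli with both tight: 1.233 servings and 3.959 servings → $4.07.
The minimum over all feasible corners is $3.48.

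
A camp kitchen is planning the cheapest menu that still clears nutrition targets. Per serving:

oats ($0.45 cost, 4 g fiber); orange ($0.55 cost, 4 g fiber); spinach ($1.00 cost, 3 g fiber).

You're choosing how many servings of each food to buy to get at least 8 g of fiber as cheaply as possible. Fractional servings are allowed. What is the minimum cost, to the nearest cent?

Cost per g of fiber: oats $0.1125, orange $0.1375, spinach $0.3333.
With no serving limits, use only oats: 8 g / 4 g = 2 servings × $0.45 = $0.90.

$0.90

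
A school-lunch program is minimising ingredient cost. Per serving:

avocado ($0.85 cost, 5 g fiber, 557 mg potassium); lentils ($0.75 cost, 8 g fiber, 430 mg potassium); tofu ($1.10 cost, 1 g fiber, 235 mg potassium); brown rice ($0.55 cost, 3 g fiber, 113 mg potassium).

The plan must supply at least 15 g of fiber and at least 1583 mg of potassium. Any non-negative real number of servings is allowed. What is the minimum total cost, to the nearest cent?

$2.43

A basic optimal solution has at most two foods positive. Try each food alone and each pair with both targets met exactly.
avocado only: max(15/5, 1583/557) = 3 servings → $2.55.
lentils only: max(15/8, 1583/430) = 3.681 servings → $2.76.
tofu only: max(15/1, 1583/235) = 15 servings → $16.50.
brown rice only: max(15/3, 1583/113) = 14.01 servings → $7.70.
avocado + lentils with both tight: 2.695 servings and 0.1908 servings → $2.43.
avocado + tofu: intersection lies outside the first quadrant.
avocado + brown rice with both tight: 2.761 servings and 0.3978 servings → $2.57.
lentils + tofu with both tight: 1.339 servings and 4.286 servings → $5.72.
lentils + brown rice with both targets exact would need a negative amount; discard.
tofu + brown rice with both tight: 5.159 servings and 3.28 servings → $7.48.
So the least-cost plan costs $2.43.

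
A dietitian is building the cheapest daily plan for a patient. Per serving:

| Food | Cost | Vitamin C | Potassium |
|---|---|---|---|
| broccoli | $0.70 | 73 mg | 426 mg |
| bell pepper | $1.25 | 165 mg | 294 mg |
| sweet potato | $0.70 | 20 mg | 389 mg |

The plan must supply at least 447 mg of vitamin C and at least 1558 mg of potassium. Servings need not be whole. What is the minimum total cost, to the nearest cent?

At the optimum either one food covers both requirements or two foods hit both targets exactly; no other combination can be cheaper.
broccoli only: max(447/73, 1558/426) = 6.123 servings → $4.29.
bell pepper only: max(447/165, 1558/294) = 5.299 servings → $6.62.
sweet potato only: max(447/20, 1558/389) = 22.35 servings → $15.64.
broccoli + bell pepper with both tight: 2.573 servings and 1.571 servings → $3.76.
broccoli + sweet potato: the both-tight solution has a negative serving — not a feasible corner.
bell pepper + sweet potato with both tight: 2.448 servings and 2.155 servings → $4.57.
The minimum over all feasible corners is $3.76.

$3.76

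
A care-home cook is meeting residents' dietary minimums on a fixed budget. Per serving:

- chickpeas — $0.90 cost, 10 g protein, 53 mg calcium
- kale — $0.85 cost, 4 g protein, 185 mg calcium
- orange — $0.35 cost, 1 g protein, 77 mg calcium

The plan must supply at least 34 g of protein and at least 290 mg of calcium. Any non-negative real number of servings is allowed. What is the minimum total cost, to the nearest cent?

$3.39

The cheapest plan sits at a corner of the feasible region — with two constraints it uses at most two foods.
chickpeas only: max(34/10, 290/53) = 5.472 servings → $4.92.
kale only: max(34/4, 290/185) = 8.5 servings → $7.22.
orange only: max(34/1, 290/77) = 34 servings → $11.90.
chickpeas + kale with both tight: 3.132 servings and 0.6703 servings → $3.39.
chickpeas + orange with both tight: 3.247 servings and 1.531 servings → $3.46.
kale + orange with both targets exact would need a negative amount; discard.
So the least-cost plan costs $3.39.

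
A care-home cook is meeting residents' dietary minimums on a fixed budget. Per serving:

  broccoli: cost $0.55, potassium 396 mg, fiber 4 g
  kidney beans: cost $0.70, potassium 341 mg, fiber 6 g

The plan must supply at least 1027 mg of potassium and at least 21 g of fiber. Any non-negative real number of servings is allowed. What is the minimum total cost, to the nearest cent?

$2.45

Minimising a linear cost over {potassium ≥ 1027, fiber ≥ 21, servings ≥ 0} — the optimum is at a vertex, using one or two foods.
broccoli only: max(1027/396, 21/4) = 5.25 servings → $2.89.
kidney beans only: max(1027/341, 21/6) = 3.5 servings → $2.45.
broccoli + kidney beans: the both-tight solution has a negative serving — not a feasible corner.
Cheapest feasible corner: $2.45.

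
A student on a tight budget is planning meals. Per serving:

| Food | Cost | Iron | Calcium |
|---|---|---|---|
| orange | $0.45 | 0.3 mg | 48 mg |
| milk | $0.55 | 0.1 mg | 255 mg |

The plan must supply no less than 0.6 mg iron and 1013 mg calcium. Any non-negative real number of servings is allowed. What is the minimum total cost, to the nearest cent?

Two binding constraints pin down two serving amounts, so the optimal mix uses at most two foods. The candidates are each food alone (scaled to the tighter of iron/calcium) and each pair with both constraints tight.
orange only: max(0.6/0.3, 1013/48) = 21.1 servings → $9.50.
milk only: max(0.6/0.1, 1013/255) = 6 servings → $3.30.
orange + milk with both tight: 0.7211 servings and 3.837 servings → $2.43.
So the least-cost plan costs $2.43.

$2.43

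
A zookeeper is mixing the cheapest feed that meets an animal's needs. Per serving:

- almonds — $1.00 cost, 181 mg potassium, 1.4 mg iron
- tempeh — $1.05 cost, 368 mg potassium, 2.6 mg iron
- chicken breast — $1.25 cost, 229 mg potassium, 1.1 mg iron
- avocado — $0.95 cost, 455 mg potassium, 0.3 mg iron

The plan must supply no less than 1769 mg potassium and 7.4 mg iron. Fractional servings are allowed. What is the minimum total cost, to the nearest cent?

$4.44

Compare the cost at each extreme point of the feasible region.
almonds only: max(1769/181, 7.4/1.4) = 9.773 servings → $9.77.
tempeh only: max(1769/368, 7.4/2.6) = 4.807 servings → $5.05.
chicken breast only: max(1769/229, 7.4/1.1) = 7.725 servings → $9.66.
avocado only: max(1769/455, 7.4/0.3) = 24.67 servings → $23.43.
almonds + tempeh: the both-tight solution has a negative serving — not a feasible corner.
almonds + chicken breast with both targets exact would need a negative amount; discard.
almonds + avocado with both tight: 4.868 servings and 1.952 servings → $6.72.
tempeh + chicken breast: intersection lies outside the first quadrant.
tempeh + avocado with both tight: 2.644 servings and 1.749 servings → $4.44.
chicken breast + avocado with both tight: 6.569 servings and 0.582 servings → $8.76.
Cheapest feasible corner: $4.44.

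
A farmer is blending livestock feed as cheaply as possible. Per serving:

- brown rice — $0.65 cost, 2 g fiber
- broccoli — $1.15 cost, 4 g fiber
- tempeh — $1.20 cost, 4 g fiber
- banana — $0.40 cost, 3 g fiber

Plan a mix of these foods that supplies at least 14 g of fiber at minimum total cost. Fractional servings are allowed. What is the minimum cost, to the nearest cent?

$1.87

Cost per g of fiber: banana $0.1333, broccoli $0.2875, tempeh $0.3000, brown rice $0.3250.
With no serving limits, use only banana: 14 g / 3 g = 4.667 servings × $0.40 = $1.87.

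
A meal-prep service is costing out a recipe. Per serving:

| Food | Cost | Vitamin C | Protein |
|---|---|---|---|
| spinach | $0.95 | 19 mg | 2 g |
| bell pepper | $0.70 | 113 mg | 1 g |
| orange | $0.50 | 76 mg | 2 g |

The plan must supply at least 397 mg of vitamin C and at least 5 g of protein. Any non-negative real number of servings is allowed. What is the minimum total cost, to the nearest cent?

$2.49

Compare the cost at each extreme point of the feasible region.
spinach only: max(397/19, 5/2) = 20.89 servings → $19.85.
bell pepper only: max(397/113, 5/1) = 5 servings → $3.50.
orange only: max(397/76, 5/2) = 5.224 servings → $2.61.
spinach + bell pepper with both tight: 0.8116 servings and 3.377 servings → $3.13.
spinach + orange: the both-tight solution has a negative serving — not a feasible corner.
bell pepper + orange with both tight: 2.76 servings and 1.12 servings → $2.49.
So the least-cost plan costs $2.49.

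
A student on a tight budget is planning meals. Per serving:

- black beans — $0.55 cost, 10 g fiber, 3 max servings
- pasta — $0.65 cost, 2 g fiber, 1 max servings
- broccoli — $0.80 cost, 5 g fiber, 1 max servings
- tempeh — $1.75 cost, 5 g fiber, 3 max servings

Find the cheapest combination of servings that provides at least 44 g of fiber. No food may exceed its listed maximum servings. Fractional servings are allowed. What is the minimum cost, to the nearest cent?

$5.55

Cost per g of fiber: black beans $0.0550, broccoli $0.1600, pasta $0.3250, tempeh $0.3500.
Take 3 servings of black beans: +30.0 g fiber for $1.65 (total $1.65, still need 14.0 g).
Take 1 serving of broccoli: +5.0 g fiber for $0.80 (total $2.45, still need 9.0 g).
Take 1 serving of pasta: +2.0 g fiber for $0.65 (total $3.10, still need 7.0 g).
Take 1.4 servings of tempeh: +7.0 g fiber for $2.45 (total $5.55, still need 0.0 g).
Filling from the cheapest source first is optimal under one linear minimum: $5.55.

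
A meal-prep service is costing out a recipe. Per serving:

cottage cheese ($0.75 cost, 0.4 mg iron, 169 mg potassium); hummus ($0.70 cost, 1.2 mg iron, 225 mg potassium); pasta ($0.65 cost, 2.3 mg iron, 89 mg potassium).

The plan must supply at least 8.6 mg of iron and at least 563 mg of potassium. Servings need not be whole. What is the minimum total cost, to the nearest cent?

$2.90

A basic optimal solution has at most two foods positive. Try each food alone and each pair with both targets met exactly.
cottage cheese only: max(8.6/0.4, 563/169) = 21.5 servings → $16.12.
hummus only: max(8.6/1.2, 563/225) = 7.167 servings → $5.02.
pasta only: max(8.6/2.3, 563/89) = 6.326 servings → $4.11.
cottage cheese + hummus: the both-tight solution has a negative serving — not a feasible corner.
cottage cheese + pasta with both tight: 1.5 servings and 3.478 servings → $3.39.
hummus + pasta with both tight: 1.289 servings and 3.066 servings → $2.90.
The minimum over all feasible corners is $2.90.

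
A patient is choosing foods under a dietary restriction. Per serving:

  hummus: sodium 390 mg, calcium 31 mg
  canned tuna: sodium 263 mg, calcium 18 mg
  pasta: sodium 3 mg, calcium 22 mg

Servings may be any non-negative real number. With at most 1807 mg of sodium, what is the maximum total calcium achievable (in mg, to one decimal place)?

Calcium per mg sodium: pasta 7.333, hummus 0.07949, canned tuna 0.06844.
With no serving limits, spend the whole sodium allowance on pasta: 1807 mg / 3 mg × 22 mg = 13251.3 mg.

13251.3 mg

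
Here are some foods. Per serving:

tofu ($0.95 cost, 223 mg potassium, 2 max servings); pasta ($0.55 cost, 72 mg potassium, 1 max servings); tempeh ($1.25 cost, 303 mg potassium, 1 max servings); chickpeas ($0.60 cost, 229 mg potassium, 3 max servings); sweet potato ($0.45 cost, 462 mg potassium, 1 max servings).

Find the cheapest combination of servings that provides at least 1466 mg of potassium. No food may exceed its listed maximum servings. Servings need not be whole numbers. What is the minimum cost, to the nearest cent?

Cost per mg of potassium: sweet potato $0.0010, chickpeas $0.0026, tempeh $0.0041, tofu $0.0043, pasta $0.0076.
Take 1 serving of sweet potato: +462.0 mg potassium for $0.45 (total $0.45, still need 1004.0 mg).
Take 3 servings of chickpeas: +687.0 mg potassium for $1.80 (total $2.25, still need 317.0 mg).
Take 1 serving of tempeh: +303.0 mg potassium for $1.25 (total $3.50, still need 14.0 mg).
Take 0.06278 servings of tofu: +14.0 mg potassium for $0.06 (total $3.56, still need 0.0 mg).
Greedy by cheapest-per-mg is optimal for a single linear constraint, so the minimum cost is $3.56.

$3.56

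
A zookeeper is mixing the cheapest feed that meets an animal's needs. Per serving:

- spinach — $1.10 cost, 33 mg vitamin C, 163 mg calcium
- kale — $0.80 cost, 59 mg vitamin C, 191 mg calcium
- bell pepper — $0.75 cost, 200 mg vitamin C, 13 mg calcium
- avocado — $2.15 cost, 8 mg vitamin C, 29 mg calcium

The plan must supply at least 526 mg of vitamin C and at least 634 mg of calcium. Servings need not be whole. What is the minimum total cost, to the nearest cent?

This is a tiny linear program; its minimum lies at a vertex of the feasible set. List the vertices and price them.
spinach only: max(526/33, 634/163) = 15.94 servings → $17.53.
kale only: max(526/59, 634/191) = 8.915 servings → $7.13.
bell pepper only: max(526/200, 634/13) = 48.77 servings → $36.58.
avocado only: max(526/8, 634/29) = 65.75 servings → $141.36.
spinach + kale: intersection lies outside the first quadrant.
spinach + bell pepper with both tight: 3.729 servings and 2.015 servings → $5.61.
spinach + avocado: the both-tight solution has a negative serving — not a feasible corner.
kale + bell pepper with both tight: 3.205 servings and 1.685 servings → $3.83.
kale + avocado: intersection lies outside the first quadrant.
bell pepper + avocado with both tight: 1.788 servings and 21.06 servings → $46.62.
So the least-cost plan costs $3.83.

$3.83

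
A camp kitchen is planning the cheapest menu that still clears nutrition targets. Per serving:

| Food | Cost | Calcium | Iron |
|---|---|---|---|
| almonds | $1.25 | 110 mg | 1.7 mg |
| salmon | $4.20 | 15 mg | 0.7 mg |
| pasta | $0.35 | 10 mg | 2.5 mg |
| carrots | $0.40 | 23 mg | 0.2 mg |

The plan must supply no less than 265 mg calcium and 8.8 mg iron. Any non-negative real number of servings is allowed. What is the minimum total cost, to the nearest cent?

$3.49

almonds only: max(265/110, 8.8/1.7) = 5.176 servings → $6.47.
salmon only: max(265/15, 8.8/0.7) = 17.67 servings → $74.20.
pasta only: max(265/10, 8.8/2.5) = 26.5 servings → $9.28.
carrots only: max(265/23, 8.8/0.2) = 44 servings → $17.60.
almonds + salmon with both tight: 1.039 servings and 10.05 servings → $43.50.
almonds + pasta with both tight: 2.227 servings and 2.006 servings → $3.49.
almonds + carrots: intersection lies outside the first quadrant.
salmon + pasta: intersection lies outside the first quadrant.
salmon + carrots with both tight: 11.4 servings and 4.084 servings → $49.53.
pasta + carrots with both tight: 2.692 servings and 10.35 servings → $5.08.
So the least-cost plan costs $3.49.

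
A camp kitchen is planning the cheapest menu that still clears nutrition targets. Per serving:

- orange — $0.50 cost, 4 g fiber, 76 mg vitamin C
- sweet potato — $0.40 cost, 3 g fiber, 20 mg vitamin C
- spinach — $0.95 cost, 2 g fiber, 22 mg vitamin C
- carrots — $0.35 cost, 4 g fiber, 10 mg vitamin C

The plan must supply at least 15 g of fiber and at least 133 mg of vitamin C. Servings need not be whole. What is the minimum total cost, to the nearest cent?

At the optimum either one food covers both requirements or two foods hit both targets exactly; no other combination can be cheaper.
orange only: max(15/4, 133/76) = 3.75 servings → $1.88.
sweet potato only: max(15/3, 133/20) = 6.65 servings → $2.66.
spinach only: max(15/2, 133/22) = 7.5 servings → $7.12.
carrots only: max(15/4, 133/10) = 13.3 servings → $4.66.
orange + sweet potato with both tight: 0.6689 servings and 4.108 servings → $1.98.
orange + spinach: the both-tight solution has a negative serving — not a feasible corner.
orange + carrots with both tight: 1.447 servings and 2.303 servings → $1.53.
sweet potato + spinach with both tight: 2.462 servings and 3.808 servings → $4.60.
sweet potato + carrots with both targets exact would need a negative amount; discard.
spinach + carrots with both tight: 5.618 servings and 0.9412 servings → $5.67.
Cheapest feasible corner: $1.53.

$1.53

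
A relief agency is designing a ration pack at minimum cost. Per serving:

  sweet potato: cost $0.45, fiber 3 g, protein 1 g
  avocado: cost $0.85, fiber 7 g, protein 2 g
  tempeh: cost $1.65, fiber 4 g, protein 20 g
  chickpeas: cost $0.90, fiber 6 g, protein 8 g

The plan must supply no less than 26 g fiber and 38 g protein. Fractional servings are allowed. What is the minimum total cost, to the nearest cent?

$4.14

With two linear requirements the optimum uses one or two foods; enumerate the corners.
sweet potato only: max(26/3, 38/1) = 38 servings → $17.10.
avocado only: max(26/7, 38/2) = 19 servings → $16.15.
tempeh only: max(26/4, 38/20) = 6.5 servings → $10.72.
chickpeas only: max(26/6, 38/8) = 4.75 servings → $4.28.
sweet potato + avocado with both targets exact would need a negative amount; discard.
sweet potato + tempeh with both tight: 6.571 servings and 1.571 servings → $5.55.
sweet potato + chickpeas: the both-tight solution has a negative serving — not a feasible corner.
avocado + tempeh with both tight: 2.788 servings and 1.621 servings → $5.04.
avocado + chickpeas: intersection lies outside the first quadrant.
tempeh + chickpeas with both tight: 0.2273 servings and 4.182 servings → $4.14.
The minimum over all feasible corners is $4.14.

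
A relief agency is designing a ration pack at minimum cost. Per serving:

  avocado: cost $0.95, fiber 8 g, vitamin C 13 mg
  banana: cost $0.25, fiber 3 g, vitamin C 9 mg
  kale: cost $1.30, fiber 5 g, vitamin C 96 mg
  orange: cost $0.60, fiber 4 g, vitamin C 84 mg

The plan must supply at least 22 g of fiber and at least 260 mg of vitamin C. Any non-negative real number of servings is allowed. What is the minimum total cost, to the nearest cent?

$2.55

For a min-cost LP with two ≥-constraints, a basic feasible solution has at most two positive variables.
avocado only: max(22/8, 260/13) = 20 servings → $19.00.
banana only: max(22/3, 260/9) = 28.89 servings → $7.22.
kale only: max(22/5, 260/96) = 4.4 servings → $5.72.
orange only: max(22/4, 260/84) = 5.5 servings → $3.30.
avocado + banana: intersection lies outside the first quadrant.
avocado + kale with both tight: 1.155 servings and 2.552 servings → $4.41.
avocado + orange with both tight: 1.303 servings and 2.894 servings → $2.97.
banana + kale with both tight: 3.342 servings and 2.395 servings → $3.95.
banana + orange with both tight: 3.741 servings and 2.694 servings → $2.55.
kale + orange: intersection lies outside the first quadrant.
Cheapest feasible corner: $2.55.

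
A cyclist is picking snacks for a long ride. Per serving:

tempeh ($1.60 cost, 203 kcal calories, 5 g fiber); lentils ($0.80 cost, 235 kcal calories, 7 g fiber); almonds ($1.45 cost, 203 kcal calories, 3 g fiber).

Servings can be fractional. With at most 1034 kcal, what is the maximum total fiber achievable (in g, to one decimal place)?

Fiber per kcal: lentils 0.02979, tempeh 0.02463, almonds 0.01478.
With no serving limits, spend the whole calories allowance on lentils: 1034 kcal / 235 kcal × 7 g = 30.8 g.

30.8 g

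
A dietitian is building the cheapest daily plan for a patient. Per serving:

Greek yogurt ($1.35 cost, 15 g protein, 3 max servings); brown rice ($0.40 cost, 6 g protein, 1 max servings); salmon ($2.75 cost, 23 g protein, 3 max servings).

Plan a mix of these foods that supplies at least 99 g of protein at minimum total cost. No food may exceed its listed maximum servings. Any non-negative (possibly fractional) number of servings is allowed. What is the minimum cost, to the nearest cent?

$10.19

Cost per g of protein: brown rice $0.0667, Greek yogurt $0.0900, salmon $0.1196.
Take 1 serving of brown rice: +6.0 g protein for $0.40 (total $0.40, still need 93.0 g).
Take 3 servings of Greek yogurt: +45.0 g protein for $4.05 (total $4.45, still need 48.0 g).
Take 2.087 servings of salmon: +48.0 g protein for $5.74 (total $10.19, still need 0.0 g).
Greedy by cheapest-per-g is optimal for a single linear constraint, so the minimum cost is $10.19.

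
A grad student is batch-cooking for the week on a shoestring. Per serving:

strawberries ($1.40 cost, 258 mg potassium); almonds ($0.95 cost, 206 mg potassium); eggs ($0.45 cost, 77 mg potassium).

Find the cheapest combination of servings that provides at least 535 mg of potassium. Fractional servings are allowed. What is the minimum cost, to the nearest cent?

Cost per mg of potassium: almonds $0.0046, strawberries $0.0054, eggs $0.0058.
With no serving limits, use only almonds: 535 mg / 206 mg = 2.597 servings × $0.95 = $2.47.

$2.47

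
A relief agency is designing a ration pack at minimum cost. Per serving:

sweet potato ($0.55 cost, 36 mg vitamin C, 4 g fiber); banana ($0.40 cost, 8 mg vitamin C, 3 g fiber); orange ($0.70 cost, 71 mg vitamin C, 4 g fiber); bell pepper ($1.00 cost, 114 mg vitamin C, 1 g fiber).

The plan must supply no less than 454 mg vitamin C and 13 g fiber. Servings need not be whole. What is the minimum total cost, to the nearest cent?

sweet potato only: max(454/36, 13/4) = 12.61 servings → $6.94.
banana only: max(454/8, 13/3) = 56.75 servings → $22.70.
orange only: max(454/71, 13/4) = 6.394 servings → $4.48.
bell pepper only: max(454/114, 13/1) = 13 servings → $13.00.
sweet potato + banana with both targets exact would need a negative amount; discard.
sweet potato + orange: intersection lies outside the first quadrant.
sweet potato + bell pepper with both tight: 2.448 servings and 3.21 servings → $4.56.
banana + orange with both targets exact would need a negative amount; discard.
banana + bell pepper with both tight: 3.078 servings and 3.766 servings → $5.00.
orange + bell pepper with both tight: 2.67 servings and 2.319 servings → $4.19.
Cheapest feasible corner: $4.19.

$4.19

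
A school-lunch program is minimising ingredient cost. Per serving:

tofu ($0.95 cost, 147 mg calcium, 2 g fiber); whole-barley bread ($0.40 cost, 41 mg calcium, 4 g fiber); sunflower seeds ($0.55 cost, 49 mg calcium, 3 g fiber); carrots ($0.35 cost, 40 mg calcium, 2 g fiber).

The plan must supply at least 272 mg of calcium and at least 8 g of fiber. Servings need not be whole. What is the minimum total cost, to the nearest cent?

For a min-cost LP with two ≥-constraints, a basic feasible solution has at most two positive variables.
tofu only: max(272/147, 8/2) = 4 servings → $3.80.
whole-barley bread only: max(272/41, 8/4) = 6.634 servings → $2.65.
sunflower seeds only: max(272/49, 8/3) = 5.551 servings → $3.05.
carrots only: max(272/40, 8/2) = 6.8 servings → $2.38.
tofu + whole-barley bread with both tight: 1.502 servings and 1.249 servings → $1.93.
tofu + sunflower seeds with both tight: 1.236 servings and 1.843 servings → $2.19.
tofu + carrots with both tight: 1.047 servings and 2.953 servings → $2.03.
whole-barley bread + sunflower seeds with both targets exact would need a negative amount; discard.
whole-barley bread + carrots with both targets exact would need a negative amount; discard.
sunflower seeds + carrots: the both-tight solution has a negative serving — not a feasible corner.
Cheapest feasible corner: $1.93.

$1.93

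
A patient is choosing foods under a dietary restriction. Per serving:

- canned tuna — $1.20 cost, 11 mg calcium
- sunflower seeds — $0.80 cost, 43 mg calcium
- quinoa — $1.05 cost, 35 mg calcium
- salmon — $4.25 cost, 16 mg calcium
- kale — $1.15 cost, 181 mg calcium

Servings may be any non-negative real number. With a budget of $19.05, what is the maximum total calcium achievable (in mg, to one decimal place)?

Calcium per dollar: kale 157.4, sunflower seeds 53.75, quinoa 33.33, canned tuna 9.167, salmon 3.765.
With no serving limits, spend the whole cost allowance on kale: $19.05 / $1.15 × 181 mg = 2998.3 mg.

2998.3 mg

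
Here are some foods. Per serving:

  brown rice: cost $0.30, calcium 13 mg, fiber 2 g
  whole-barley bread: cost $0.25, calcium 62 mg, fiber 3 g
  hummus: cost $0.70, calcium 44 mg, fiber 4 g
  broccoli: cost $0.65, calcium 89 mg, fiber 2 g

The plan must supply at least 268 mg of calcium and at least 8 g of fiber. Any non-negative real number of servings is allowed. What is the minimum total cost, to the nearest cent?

The cheapest plan sits at a corner of the feasible region — with two constraints it uses at most two foods.
brown rice only: max(268/13, 8/2) = 20.62 servings → $6.18.
whole-barley bread only: max(268/62, 8/3) = 4.323 servings → $1.08.
hummus only: max(268/44, 8/4) = 6.091 servings → $4.26.
broccoli only: max(268/89, 8/2) = 4 servings → $2.60.
brown rice + whole-barley bread: the both-tight solution has a negative serving — not a feasible corner.
brown rice + hummus with both targets exact would need a negative amount; discard.
brown rice + broccoli with both tight: 1.158 servings and 2.842 servings → $2.19.
whole-barley bread + hummus: the both-tight solution has a negative serving — not a feasible corner.
whole-barley bread + broccoli with both tight: 1.231 servings and 2.154 servings → $1.71.
hummus + broccoli with both tight: 0.6567 servings and 2.687 servings → $2.21.
Cheapest feasible corner: $1.08.

$1.08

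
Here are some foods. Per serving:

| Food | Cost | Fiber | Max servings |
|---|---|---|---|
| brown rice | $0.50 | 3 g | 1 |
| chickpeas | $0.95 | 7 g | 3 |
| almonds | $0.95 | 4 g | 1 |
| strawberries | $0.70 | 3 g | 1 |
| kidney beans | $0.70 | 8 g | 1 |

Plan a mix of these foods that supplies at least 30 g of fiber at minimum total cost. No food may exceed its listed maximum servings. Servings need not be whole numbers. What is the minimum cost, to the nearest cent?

Cost per g of fiber: kidney beans $0.0875, chickpeas $0.1357, brown rice $0.1667, strawberries $0.2333, almonds $0.2375.
Take 1 serving of kidney beans: +8.0 g fiber for $0.70 (total $0.70, still need 22.0 g).
Take 3 servings of chickpeas: +21.0 g fiber for $2.85 (total $3.55, still need 1.0 g).
Take 0.3333 servings of brown rice: +1.0 g fiber for $0.17 (total $3.72, still need 0.0 g).
Filling from the cheapest source first is optimal under one linear minimum: $3.72.

$3.72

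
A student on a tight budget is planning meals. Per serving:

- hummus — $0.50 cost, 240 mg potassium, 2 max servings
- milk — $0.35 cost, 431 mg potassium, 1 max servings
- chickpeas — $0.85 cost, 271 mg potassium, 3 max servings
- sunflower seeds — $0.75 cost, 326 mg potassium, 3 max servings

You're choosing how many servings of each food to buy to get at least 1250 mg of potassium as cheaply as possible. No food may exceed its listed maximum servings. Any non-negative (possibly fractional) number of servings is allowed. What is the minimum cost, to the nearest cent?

$2.13

Cost per mg of potassium: milk $0.0008, hummus $0.0021, sunflower seeds $0.0023, chickpeas $0.0031.
Take 1 serving of milk: +431.0 mg potassium for $0.35 (total $0.35, still need 819.0 mg).
Take 2 servings of hummus: +480.0 mg potassium for $1.00 (total $1.35, still need 339.0 mg).
Take 1.04 servings of sunflower seeds: +339.0 mg potassium for $0.78 (total $2.13, still need 0.0 mg).
Filling from the cheapest source first is optimal under one linear minimum: $2.13.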